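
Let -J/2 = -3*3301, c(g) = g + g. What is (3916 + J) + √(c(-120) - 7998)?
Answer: 23722 + I*√8238 ≈ 23722.0 + 90.763*I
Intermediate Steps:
c(g) = 2*g
J = 19806 (J = -(-6)*3301 = -2*(-9903) = 19806)
(3916 + J) + √(c(-120) - 7998) = (3916 + 19806) + √(2*(-120) - 7998) = 23722 + √(-240 - 7998) = 23722 + √(-8238) = 23722 + I*√8238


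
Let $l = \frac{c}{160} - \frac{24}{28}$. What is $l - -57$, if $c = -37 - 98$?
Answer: $\frac{12387}{224} \approx 55.299$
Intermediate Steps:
$c = -135$
$l = - \frac{381}{224}$ ($l = - \frac{135}{160} - \frac{24}{28} = \left(-135\right) \frac{1}{160} - \frac{6}{7} = - \frac{27}{32} - \frac{6}{7} = - \frac{381}{224} \approx -1.7009$)
$l - -57 = - \frac{381}{224} - -57 = - \frac{381}{224} + 57 = \frac{12387}{224}$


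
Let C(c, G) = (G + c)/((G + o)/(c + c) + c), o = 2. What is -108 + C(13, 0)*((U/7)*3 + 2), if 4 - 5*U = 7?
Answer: -632291/5950 ≈ -106.27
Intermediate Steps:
U = -3/5 (U = 4/5 - 1/5*7 = 4/5 - 7/5 = -3/5 ≈ -0.60000)
C(c, G) = (G + c)/(c + (2 + G)/(2*c)) (C(c, G) = (G + c)/((G + 2)/(c + c) + c) = (G + c)/((2 + G)/((2*c)) + c) = (G + c)/((2 + G)*(1/(2*c)) + c) = (G + c)/((2 + G)/(2*c) + c) = (G + c)/(c + (2 + G)/(2*c)))
-108 + C(13, 0)*((U/7)*3 + 2) = -108 + (2*13*(0 + 13)/(2 + 0 + 2*13**2))*(-3/5/7*3 + 2) = -108 + (2*13*13/(2 + 0 + 2*169))*(-3/5*1/7*3 + 2) = -108 + (2*13*13/(2 + 0 + 338))*(-3/35*3 + 2) = -108 + (2*13*13/340)*(-9/35 + 2) = -108 + (2*13*(1/340)*13)*(61/35) = -108 + (169/170)*(61/35) = -108 + 10309/5950 = -632291/5950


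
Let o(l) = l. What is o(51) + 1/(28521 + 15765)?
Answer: 2258587/44286 ≈ 51.000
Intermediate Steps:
o(51) + 1/(28521 + 15765) = 51 + 1/(28521 + 15765) = 51 + 1/44286 = 2258587/44286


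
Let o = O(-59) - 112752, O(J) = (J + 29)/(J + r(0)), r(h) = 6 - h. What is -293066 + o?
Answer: -21508324/53 ≈ -4.0582e+5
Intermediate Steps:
O(J) = (29 + J)/(6 + J) (O(J) = (J + 29)/(J + (6 - 1*0)) = (29 + J)/(J + (6 + 0)) = (29 + J)/(J + 6) = (29 + J)/(6 + J))
o = -5975826/53 (o = (29 - 59)/(6 - 59) - 112752 = -30/(-53) - 112752 = -1/53*(-30) - 112752 = 30/53 - 112752 = -5975826/53 ≈ -1.1275e+5)
-293066 + o = -293066 - 5975826/53 = -21508324/53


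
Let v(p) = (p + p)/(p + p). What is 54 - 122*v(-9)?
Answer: -68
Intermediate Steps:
v(p) = 1 (v(p) = (2*p)/((2*p)) = (2*p)*(1/(2*p)) = 1)
54 - 122*v(-9) = 54 - 122*1 = 54 - 122 = -68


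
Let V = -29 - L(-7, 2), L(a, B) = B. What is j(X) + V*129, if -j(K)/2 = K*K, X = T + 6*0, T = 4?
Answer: -4031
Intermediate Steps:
V = -31 (V = -29 - 1*2 = -29 - 2 = -31)
X = 4 (X = 4 + 6*0 = 4 + 0 = 4)
j(K) = -2*K**2 (j(K) = -2*K*K = -2*K**2)
j(X) + V*129 = -2*4**2 - 31*129 = -2*16 - 3999 = -32 - 3999 = -4031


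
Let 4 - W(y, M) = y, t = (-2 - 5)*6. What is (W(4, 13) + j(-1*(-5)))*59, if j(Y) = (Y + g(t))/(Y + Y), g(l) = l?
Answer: -2183/10 ≈ -218.30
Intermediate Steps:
t = -42 (t = -7*6 = -42)
W(y, M) = 4 - y
j(Y) = (-42 + Y)/(2*Y) (j(Y) = (Y - 42)/(Y + Y) = (-42 + Y)/((2*Y)) = (1/(2*Y))*(-42 + Y) = (-42 + Y)/(2*Y))
(W(4, 13) + j(-1*(-5)))*59 = ((4 - 1*4) + (-42 - 1*(-5))/(2*((-1*(-5)))))*59 = ((4 - 4) + (1/2)*(-42 + 5)/5)*59 = (0 + (1/2)*(1/5)*(-37))*59 = (0 - 37/10)*59 = -37/10*59 = -2183/10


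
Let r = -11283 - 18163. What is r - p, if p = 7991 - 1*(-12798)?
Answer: -50235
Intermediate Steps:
p = 20789 (p = 7991 + 12798 = 20789)
r = -29446
r - p = -29446 - 1*20789 = -29446 - 20789 = -50235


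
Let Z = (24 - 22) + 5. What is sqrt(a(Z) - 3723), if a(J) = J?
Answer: 2*I*sqrt(929) ≈ 60.959*I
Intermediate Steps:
Z = 7 (Z = 2 + 5 = 7)
sqrt(a(Z) - 3723) = sqrt(7 - 3723) = sqrt(-3716) = 2*I*sqrt(929)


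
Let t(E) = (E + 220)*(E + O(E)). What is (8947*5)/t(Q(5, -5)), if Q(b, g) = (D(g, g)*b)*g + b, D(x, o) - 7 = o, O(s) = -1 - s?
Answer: -8947/35 ≈ -255.63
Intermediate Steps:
D(x, o) = 7 + o
Q(b, g) = b + b*g*(7 + g) (Q(b, g) = ((7 + g)*b)*g + b = (b*(7 + g))*g + b = b*g*(7 + g) + b = b + b*g*(7 + g))
t(E) = -220 - E (t(E) = (E + 220)*(E + (-1 - E)) = (220 + E)*(-1) = -220 - E)
(8947*5)/t(Q(5, -5)) = (8947*5)/(-220 - 5*(1 - 5*(7 - 5))) = 44735/(-220 - 5*(1 - 5*2)) = 44735/(-220 - 5*(1 - 10)) = 44735/(-220 - 5*(-9)) = 44735/(-220 - 1*(-45)) = 44735/(-220 + 45) = 44735/(-175) = 44735*(-1/175) = -8947/35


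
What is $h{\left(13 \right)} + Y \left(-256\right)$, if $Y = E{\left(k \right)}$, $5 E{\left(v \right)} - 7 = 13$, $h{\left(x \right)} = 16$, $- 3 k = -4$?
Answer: $-1008$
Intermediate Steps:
$k = \frac{4}{3}$ ($k = \left(- \frac{1}{3}\right) \left(-4\right) = \frac{4}{3} \approx 1.3333$)
$E{\left(v \right)} = 4$ ($E{\left(v \right)} = \frac{7}{5} + \frac{1}{5} \cdot 13 = \frac{7}{5} + \frac{13}{5} = 4$)
$Y = 4$
$h{\left(13 \right)} + Y \left(-256\right) = 16 + 4 \left(-256\right) = 16 - 1024 = -1008$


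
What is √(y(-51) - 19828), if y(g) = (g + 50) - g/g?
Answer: I*√19830 ≈ 140.82*I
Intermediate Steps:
y(g) = 49 + g (y(g) = (50 + g) - 1*1 = (50 + g) - 1 = 49 + g)
√(y(-51) - 19828) = √((49 - 51) - 19828) = √(-2 - 19828) = √(-19830) = I*√19830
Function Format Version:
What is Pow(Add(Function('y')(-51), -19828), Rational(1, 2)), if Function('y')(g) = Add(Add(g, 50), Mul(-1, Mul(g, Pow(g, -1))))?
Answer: Mul(I, Pow(19830, Rational(1, 2))) ≈ Mul(140.82, I)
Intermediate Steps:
Function('y')(g) = Add(49, g) (Function('y')(g) = Add(Add(50, g), Mul(-1, 1)) = Add(Add(50, g), -1) = Add(49, g))
Pow(Add(Function('y')(-51), -19828), Rational(1, 2)) = Pow(Add(Add(49, -51), -19828), Rational(1, 2)) = Pow(Add(-2, -19828), Rational(1, 2)) = Pow(-19830, Rational(1, 2)) = Mul(I, Pow(19830, Rational(1, 2)))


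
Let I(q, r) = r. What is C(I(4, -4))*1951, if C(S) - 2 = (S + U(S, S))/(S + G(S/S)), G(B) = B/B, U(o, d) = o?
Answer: 27314/3 ≈ 9104.7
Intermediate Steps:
G(B) = 1
C(S) = 2 + 2*S/(1 + S) (C(S) = 2 + (S + S)/(S + 1) = 2 + (2*S)/(1 + S) = 2 + 2*S/(1 + S))
C(I(4, -4))*1951 = (2*(1 + 2*(-4))/(1 - 4))*1951 = (2*(1 - 8)/(-3))*1951 = (2*(-⅓)*(-7))*1951 = (14/3)*1951 = 27314/3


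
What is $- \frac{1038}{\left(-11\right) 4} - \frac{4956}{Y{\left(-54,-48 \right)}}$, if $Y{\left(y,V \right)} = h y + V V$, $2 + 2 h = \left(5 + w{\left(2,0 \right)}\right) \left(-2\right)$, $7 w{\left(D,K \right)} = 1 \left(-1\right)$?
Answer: $\frac{1459379}{67254} \approx 21.7$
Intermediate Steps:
$w{\left(D,K \right)} = - \frac{1}{7}$ ($w{\left(D,K \right)} = \frac{1 \left(-1\right)}{7} = \frac{1}{7} \left(-1\right) = - \frac{1}{7}$)
$h = - \frac{41}{7}$ ($h = -1 + \frac{\left(5 - \frac{1}{7}\right) \left(-2\right)}{2} = -1 + \frac{\frac{34}{7} \left(-2\right)}{2} = -1 + \frac{1}{2} \left(- \frac{68}{7}\right) = -1 - \frac{34}{7} = - \frac{41}{7} \approx -5.8571$)
$Y{\left(y,V \right)} = V^{2} - \frac{41 y}{7}$ ($Y{\left(y,V \right)} = - \frac{41 y}{7} + V V = - \frac{41 y}{7} + V^{2} = V^{2} - \frac{41 y}{7}$)
$- \frac{1038}{\left(-11\right) 4} - \frac{4956}{Y{\left(-54,-48 \right)}} = - \frac{1038}{\left(-11\right) 4} - \frac{4956}{\left(-48\right)^{2} - - \frac{2214}{7}} = - \frac{1038}{-44} - \frac{4956}{2304 + \frac{2214}{7}} = \left(-1038\right) \left(- \frac{1}{44}\right) - \frac{4956}{\frac{18342}{7}} = \frac{519}{22} - \frac{5782}{3057} = \frac{1459379}{67254}$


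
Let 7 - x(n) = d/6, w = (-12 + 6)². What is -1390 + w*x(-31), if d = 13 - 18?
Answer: -1108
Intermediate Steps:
w = 36 (w = (-6)² = 36)
d = -5
x(n) = 47/6 (x(n) = 7 - (-5)/6 = 7 - 1*(-⅚) = 7 + ⅚ = 47/6)
-1390 + w*x(-31) = -1390 + 36*(47/6) = -1390 + 282 = -1108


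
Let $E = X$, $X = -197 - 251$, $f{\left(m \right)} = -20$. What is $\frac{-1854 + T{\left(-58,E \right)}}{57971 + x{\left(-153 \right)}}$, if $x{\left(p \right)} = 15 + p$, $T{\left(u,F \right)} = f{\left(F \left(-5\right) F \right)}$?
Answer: $- \frac{1874}{57833} \approx -0.032404$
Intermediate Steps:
$X = -448$ ($X = -197 - 251 = -448$)
$E = -448$
$T{\left(u,F \right)} = -20$
$\frac{-1854 + T{\left(-58,E \right)}}{57971 + x{\left(-153 \right)}} = \frac{-1854 - 20}{57971 + \left(15 - 153\right)} = - \frac{1874}{57971 - 138} = - \frac{1874}{57833}$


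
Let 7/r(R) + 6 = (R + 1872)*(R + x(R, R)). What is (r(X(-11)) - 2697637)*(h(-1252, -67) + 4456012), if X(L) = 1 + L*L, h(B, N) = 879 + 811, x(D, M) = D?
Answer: -2925325323966976153/243265 ≈ -1.2025e+13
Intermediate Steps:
h(B, N) = 1690
X(L) = 1 + L²
r(R) = 7/(-6 + 2*R*(1872 + R)) (r(R) = 7/(-6 + (R + 1872)*(R + R)) = 7/(-6 + (1872 + R)*(2*R)) = 7/(-6 + 2*R*(1872 + R)))
(r(X(-11)) - 2697637)*(h(-1252, -67) + 4456012) = (7/(2*(-3 + (1 + (-11)²)² + 1872*(1 + (-11)²))) - 2697637)*(1690 + 4456012) = (7/(2*(-3 + (1 + 121)² + 1872*(1 + 121))) - 2697637)*4457702 = (7/(2*(-3 + 122² + 1872*122)) - 2697637)*4457702 = (7/(2*(-3 + 14884 + 228384)) - 2697637)*4457702 = ((7/2)/243265 - 2697637)*4457702 = ((7/2)*(1/243265) - 2697637)*4457702 = (7/486530 - 2697637)*4457702 = -1312481329603/486530*4457702 = -2925325323966976153/243265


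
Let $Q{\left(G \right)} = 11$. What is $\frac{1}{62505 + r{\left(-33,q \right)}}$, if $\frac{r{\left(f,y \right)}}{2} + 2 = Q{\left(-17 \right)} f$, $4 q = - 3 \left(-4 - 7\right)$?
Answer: $\frac{1}{61775} \approx 1.6188 \cdot 10^{-5}$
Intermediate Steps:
$q = \frac{33}{4}$ ($q = \frac{\left(-3\right) \left(-4 - 7\right)}{4} = \frac{\left(-3\right) \left(-11\right)}{4} = \frac{1}{4} \cdot 33 = \frac{33}{4} \approx 8.25$)
$r{\left(f,y \right)} = -4 + 22 f$ ($r{\left(f,y \right)} = -4 + 2 \cdot 11 f = -4 + 22 f$)
$\frac{1}{62505 + r{\left(-33,q \right)}} = \frac{1}{62505 + \left(-4 + 22 \left(-33\right)\right)} = \frac{1}{62505 - 730} = \frac{1}{61775}$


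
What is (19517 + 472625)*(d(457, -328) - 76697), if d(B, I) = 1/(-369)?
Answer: -13928206217548/369 ≈ -3.7746e+10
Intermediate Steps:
d(B, I) = -1/369
(19517 + 472625)*(d(457, -328) - 76697) = (19517 + 472625)*(-1/369 - 76697) = 492142*(-28301194/369) = -13928206217548/369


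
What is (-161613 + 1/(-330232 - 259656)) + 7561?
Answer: -90873426177/589888 ≈ -1.5405e+5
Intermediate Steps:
(-161613 + 1/(-330232 - 259656)) + 7561 = (-161613 + 1/(-589888)) + 7561 = (-161613 - 1/589888) + 7561 = -95333569345/589888 + 7561 = -90873426177/589888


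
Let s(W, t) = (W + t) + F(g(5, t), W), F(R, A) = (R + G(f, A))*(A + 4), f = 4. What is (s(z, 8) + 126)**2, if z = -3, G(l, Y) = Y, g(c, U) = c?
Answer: 17689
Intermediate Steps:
F(R, A) = (4 + A)*(A + R) (F(R, A) = (R + A)*(A + 4) = (A + R)*(4 + A) = (4 + A)*(A + R))
s(W, t) = 20 + t + W**2 + 10*W (s(W, t) = (W + t) + (W**2 + 4*W + 4*5 + W*5) = (W + t) + (W**2 + 4*W + 20 + 5*W) = (W + t) + (20 + W**2 + 9*W) = 20 + t + W**2 + 10*W)
(s(z, 8) + 126)**2 = ((20 + 8 + (-3)**2 + 10*(-3)) + 126)**2 = ((20 + 8 + 9 - 30) + 126)**2 = (7 + 126)**2 = 133**2 = 17689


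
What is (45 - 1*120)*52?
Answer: -3900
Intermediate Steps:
(45 - 1*120)*52 = (45 - 120)*52 = -75*52 = -3900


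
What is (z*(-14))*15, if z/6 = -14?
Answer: 17640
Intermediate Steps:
z = -84 (z = 6*(-14) = -84)
(z*(-14))*15 = -84*(-14)*15 = 1176*15 = 17640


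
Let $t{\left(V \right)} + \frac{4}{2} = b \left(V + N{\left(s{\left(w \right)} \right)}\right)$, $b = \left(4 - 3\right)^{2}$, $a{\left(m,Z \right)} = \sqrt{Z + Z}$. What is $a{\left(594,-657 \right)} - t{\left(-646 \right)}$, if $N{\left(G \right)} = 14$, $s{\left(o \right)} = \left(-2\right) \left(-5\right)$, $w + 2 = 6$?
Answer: $634 + 3 i \sqrt{146} \approx 634.0 + 36.249 i$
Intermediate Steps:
$w = 4$ ($w = -2 + 6 = 4$)
$s{\left(o \right)} = 10$
$a{\left(m,Z \right)} = \sqrt{2} \sqrt{Z}$ ($a{\left(m,Z \right)} = \sqrt{2 Z} = \sqrt{2} \sqrt{Z}$)
$b = 1$ ($b = 1^{2} = 1$)
$t{\left(V \right)} = 12 + V$ ($t{\left(V \right)} = -2 + 1 \left(V + 14\right) = -2 + 1 \left(14 + V\right) = -2 + \left(14 + V\right) = 12 + V$)
$a{\left(594,-657 \right)} - t{\left(-646 \right)} = \sqrt{2} \sqrt{-657} - \left(12 - 646\right) = \sqrt{2} \cdot 3 i \sqrt{73} - -634 = 3 i \sqrt{146} + 634 = 634 + 3 i \sqrt{146}$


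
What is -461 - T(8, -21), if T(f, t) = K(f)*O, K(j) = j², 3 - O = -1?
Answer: -717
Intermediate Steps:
O = 4 (O = 3 - 1*(-1) = 3 + 1 = 4)
T(f, t) = 4*f² (T(f, t) = f²*4 = 4*f²)
-461 - T(8, -21) = -461 - 4*8² = -461 - 4*64 = -461 - 1*256 = -461 - 256 = -717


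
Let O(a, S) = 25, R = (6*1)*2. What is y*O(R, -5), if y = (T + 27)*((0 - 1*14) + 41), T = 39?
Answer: 44550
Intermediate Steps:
R = 12 (R = 6*2 = 12)
y = 1782 (y = (39 + 27)*((0 - 1*14) + 41) = 66*((0 - 14) + 41) = 66*(-14 + 41) = 66*27 = 1782)
y*O(R, -5) = 1782*25 = 44550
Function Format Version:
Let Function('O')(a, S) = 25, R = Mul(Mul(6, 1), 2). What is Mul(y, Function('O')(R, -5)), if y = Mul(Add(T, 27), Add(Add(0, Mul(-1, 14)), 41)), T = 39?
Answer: 44550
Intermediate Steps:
R = 12 (R = Mul(6, 2) = 12)
y = 1782 (y = Mul(Add(39, 27), Add(Add(0, Mul(-1, 14)), 41)) = Mul(66, Add(Add(0, -14), 41)) = Mul(66, Add(-14, 41)) = Mul(66, 27) = 1782)
Mul(y, Function('O')(R, -5)) = Mul(1782, 25) = 44550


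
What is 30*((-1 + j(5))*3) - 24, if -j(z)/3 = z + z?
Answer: -2814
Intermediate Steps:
j(z) = -6*z (j(z) = -3*(z + z) = -6*z)
30*((-1 + j(5))*3) - 24 = 30*((-1 - 6*5)*3) - 24 = 30*((-1 - 30)*3) - 24 = 30*(-31*3) - 24 = 30*(-93) - 24 = -2790 - 24 = -2814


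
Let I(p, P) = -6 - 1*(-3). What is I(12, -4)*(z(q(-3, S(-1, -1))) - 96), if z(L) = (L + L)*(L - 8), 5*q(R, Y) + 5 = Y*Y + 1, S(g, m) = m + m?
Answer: 288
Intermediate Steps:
I(p, P) = -3 (I(p, P) = -6 + 3 = -3)
S(g, m) = 2*m
q(R, Y) = -4/5 + Y**2/5 (q(R, Y) = -1 + (Y*Y + 1)/5 = -1 + (Y**2 + 1)/5 = -1 + (1 + Y**2)/5 = -1 + (1/5 + Y**2/5) = -4/5 + Y**2/5)
z(L) = 2*L*(-8 + L) (z(L) = (2*L)*(-8 + L) = 2*L*(-8 + L))
I(12, -4)*(z(q(-3, S(-1, -1))) - 96) = -3*(2*(-4/5 + (2*(-1))**2/5)*(-8 + (-4/5 + (2*(-1))**2/5)) - 96) = -3*(2*(-4/5 + (1/5)*(-2)**2)*(-8 + (-4/5 + (1/5)*(-2)**2)) - 96) = -3*(2*(-4/5 + (1/5)*4)*(-8 + (-4/5 + (1/5)*4)) - 96) = -3*(2*(-4/5 + 4/5)*(-8 + (-4/5 + 4/5)) - 96) = -3*(2*0*(-8 + 0) - 96) = -3*(2*0*(-8) - 96) = -3*(0 - 96) = -3*(-96) = 288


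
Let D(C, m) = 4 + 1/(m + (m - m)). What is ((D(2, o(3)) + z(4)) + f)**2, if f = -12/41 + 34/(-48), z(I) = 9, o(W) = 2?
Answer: 151265401/968256 ≈ 156.22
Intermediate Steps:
f = -985/984 (f = -12*1/41 + 34*(-1/48) = -12/41 - 17/24 = -985/984 ≈ -1.0010)
D(C, m) = 4 + 1/m (D(C, m) = 4 + 1/(m + 0) = 4 + 1/m)
((D(2, o(3)) + z(4)) + f)**2 = (((4 + 1/2) + 9) - 985/984)**2 = ((9/2 + 9) - 985/984)**2 = (27/2 - 985/984)**2 = (12299/984)**2 = 151265401/968256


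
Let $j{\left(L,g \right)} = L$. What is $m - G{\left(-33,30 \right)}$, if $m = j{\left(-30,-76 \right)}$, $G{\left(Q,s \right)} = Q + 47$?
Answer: $-44$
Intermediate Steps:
$G{\left(Q,s \right)} = 47 + Q$
$m = -30$
$m - G{\left(-33,30 \right)} = -30 - \left(47 - 33\right) = -30 - 14 = -44$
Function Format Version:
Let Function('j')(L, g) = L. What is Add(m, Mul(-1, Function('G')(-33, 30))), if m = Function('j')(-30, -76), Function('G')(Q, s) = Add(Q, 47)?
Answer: -44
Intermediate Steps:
Function('G')(Q, s) = Add(47, Q)
m = -30
Add(m, Mul(-1, Function('G')(-33, 30))) = Add(-30, Mul(-1, Add(47, -33))) = Add(-30, Mul(-1, 14)) = Add(-30, -14) = -44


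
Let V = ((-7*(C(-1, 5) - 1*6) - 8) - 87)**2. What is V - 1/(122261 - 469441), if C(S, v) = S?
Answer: 734632881/347180 ≈ 2116.0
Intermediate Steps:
V = 2116 (V = ((-7*(-1 - 1*6) - 8) - 87)**2 = ((-7*(-1 - 6) - 8) - 87)**2 = ((-7*(-7) - 8) - 87)**2 = ((49 - 8) - 87)**2 = (41 - 87)**2 = (-46)**2 = 2116)
V - 1/(122261 - 469441) = 2116 - 1/(122261 - 469441) = 2116 - 1/(-347180) = 2116 - 1*(-1/347180) = 2116 + 1/347180 = 734632881/347180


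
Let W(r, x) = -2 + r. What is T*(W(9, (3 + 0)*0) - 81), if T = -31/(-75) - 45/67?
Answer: 96052/5025 ≈ 19.115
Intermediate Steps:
T = -1298/5025 (T = -31*(-1/75) - 45*1/67 = 31/75 - 45/67 = -1298/5025 ≈ -0.25831)
T*(W(9, (3 + 0)*0) - 81) = -1298*((-2 + 9) - 81)/5025 = -1298*(7 - 81)/5025 = -1298/5025*(-74) = 96052/5025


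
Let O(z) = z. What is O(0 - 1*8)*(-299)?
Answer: 2392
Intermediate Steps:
O(0 - 1*8)*(-299) = (0 - 1*8)*(-299) = (0 - 8)*(-299) = -8*(-299) = 2392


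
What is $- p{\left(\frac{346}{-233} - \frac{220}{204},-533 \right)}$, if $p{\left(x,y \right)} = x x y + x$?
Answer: $\frac{494918021756}{141205689} \approx 3504.9$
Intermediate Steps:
$p{\left(x,y \right)} = x + y x^{2}$ ($p{\left(x,y \right)} = x^{2} y + x = y x^{2} + x = x + y x^{2}$)
$- p{\left(\frac{346}{-233} - \frac{220}{204},-533 \right)} = - \left(\frac{346}{-233} - \frac{220}{204}\right) \left(1 + \left(\frac{346}{-233} - \frac{220}{204}\right) \left(-533\right)\right) = - \left(346 \left(- \frac{1}{233}\right) - \frac{55}{51}\right) \left(1 + \left(346 \left(- \frac{1}{233}\right) - \frac{55}{51}\right) \left(-533\right)\right) = - \left(- \frac{346}{233} - \frac{55}{51}\right) \left(1 + \left(- \frac{346}{233} - \frac{55}{51}\right) \left(-533\right)\right) = - \frac{\left(-30461\right) \left(1 - - \frac{16235713}{11883}\right)}{11883} = - \frac{\left(-30461\right) \left(1 + \frac{16235713}{11883}\right)}{11883} = - \frac{\left(-30461\right) 16247596}{11883 \cdot 11883} = \left(-1\right) \left(- \frac{494918021756}{141205689}\right) = \frac{494918021756}{141205689}$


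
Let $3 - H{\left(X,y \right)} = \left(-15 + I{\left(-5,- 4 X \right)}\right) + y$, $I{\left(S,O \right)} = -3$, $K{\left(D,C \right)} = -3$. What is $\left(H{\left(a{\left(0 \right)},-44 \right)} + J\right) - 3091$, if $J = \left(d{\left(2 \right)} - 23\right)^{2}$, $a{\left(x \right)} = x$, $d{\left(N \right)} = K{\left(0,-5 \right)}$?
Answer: $-2350$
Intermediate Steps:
$d{\left(N \right)} = -3$
$J = 676$ ($J = \left(-3 - 23\right)^{2} = \left(-26\right)^{2} = 676$)
$H{\left(X,y \right)} = 21 - y$ ($H{\left(X,y \right)} = 3 - \left(\left(-15 - 3\right) + y\right) = 3 - \left(-18 + y\right) = 21 - y$)
$\left(H{\left(a{\left(0 \right)},-44 \right)} + J\right) - 3091 = \left(\left(21 - -44\right) + 676\right) - 3091 = \left(\left(21 + 44\right) + 676\right) - 3091 = \left(65 + 676\right) - 3091 = 741 - 3091 = -2350$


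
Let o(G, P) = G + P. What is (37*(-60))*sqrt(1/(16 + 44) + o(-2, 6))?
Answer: -74*sqrt(3615) ≈ -4449.2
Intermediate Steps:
(37*(-60))*sqrt(1/(16 + 44) + o(-2, 6)) = (37*(-60))*sqrt(1/(16 + 44) + (-2 + 6)) = -2220*sqrt(1/60 + 4) = -74*sqrt(3615)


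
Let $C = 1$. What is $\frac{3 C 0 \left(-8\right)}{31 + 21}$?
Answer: $0$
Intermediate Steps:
$\frac{3 C 0 \left(-8\right)}{31 + 21} = \frac{3 \cdot 1 \cdot 0 \left(-8\right)}{31 + 21} = \frac{3 \cdot 0 \left(-8\right)}{52} = 0 \left(-8\right) \frac{1}{52} = 0 \cdot \frac{1}{52} = 0$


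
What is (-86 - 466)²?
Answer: 304704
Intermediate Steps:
(-86 - 466)² = (-552)² = 304704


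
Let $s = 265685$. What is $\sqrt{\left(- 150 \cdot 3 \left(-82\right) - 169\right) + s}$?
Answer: $4 \sqrt{18901} \approx 549.92$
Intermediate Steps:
$\sqrt{\left(- 150 \cdot 3 \left(-82\right) - 169\right) + s} = \sqrt{\left(- 150 \cdot 3 \left(-82\right) - 169\right) + 265685} = \sqrt{\left(\left(-150\right) \left(-246\right) - 169\right) + 265685} = \sqrt{\left(36900 - 169\right) + 265685} = \sqrt{36731 + 265685} = \sqrt{302416} = 4 \sqrt{18901}$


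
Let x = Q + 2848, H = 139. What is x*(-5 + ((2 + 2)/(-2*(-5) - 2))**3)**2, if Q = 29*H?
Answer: 10462959/64 ≈ 1.6348e+5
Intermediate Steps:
Q = 4031 (Q = 29*139 = 4031)
x = 6879 (x = 4031 + 2848 = 6879)
x*(-5 + ((2 + 2)/(-2*(-5) - 2))**3)**2 = 6879*(-5 + ((2 + 2)/(-2*(-5) - 2))**3)**2 = 6879*(-5 + (4/(10 - 2))**3)**2 = 6879*(-5 + (4/8)**3)**2 = 6879*(-5 + (4*(1/8))**3)**2 = 6879*(-5 + (1/2)**3)**2 = 6879*(-5 + 1/8)**2 = 6879*(-39/8)**2 = 6879*(1521/64) = 10462959/64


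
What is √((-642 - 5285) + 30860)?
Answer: √24933 ≈ 157.90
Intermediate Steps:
√((-642 - 5285) + 30860) = √(-5927 + 30860) = √24933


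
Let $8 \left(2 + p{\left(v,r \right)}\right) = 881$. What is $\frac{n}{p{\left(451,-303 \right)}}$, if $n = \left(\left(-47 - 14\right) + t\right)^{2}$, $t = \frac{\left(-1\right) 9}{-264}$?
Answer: $\frac{5756645}{167464} \approx 34.375$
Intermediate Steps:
$p{\left(v,r \right)} = \frac{865}{8}$ ($p{\left(v,r \right)} = -2 + \frac{1}{8} \cdot 881 = -2 + \frac{881}{8} = \frac{865}{8}$)
$t = \frac{3}{88}$ ($t = \left(-9\right) \left(- \frac{1}{264}\right) = \frac{3}{88} \approx 0.034091$)
$n = \frac{28783225}{7744}$ ($n = \left(\left(-47 - 14\right) + \frac{3}{88}\right)^{2} = \left(-61 + \frac{3}{88}\right)^{2} = \left(- \frac{5365}{88}\right)^{2} = \frac{28783225}{7744} \approx 3716.8$)
$\frac{n}{p{\left(451,-303 \right)}} = \frac{28783225}{7744 \cdot \frac{865}{8}} = \frac{28783225}{7744} \cdot \frac{8}{865} = \frac{5756645}{167464}$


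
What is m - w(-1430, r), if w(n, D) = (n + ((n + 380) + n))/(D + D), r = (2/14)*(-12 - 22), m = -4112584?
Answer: -8225973/2 ≈ -4.1130e+6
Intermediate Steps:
r = -34/7 (r = (2*(1/14))*(-34) = (1/7)*(-34) = -34/7 ≈ -4.8571)
w(n, D) = (380 + 3*n)/(2*D) (w(n, D) = (n + ((380 + n) + n))/((2*D)) = (n + (380 + 2*n))*(1/(2*D)) = (380 + 3*n)*(1/(2*D)) = (380 + 3*n)/(2*D))
m - w(-1430, r) = -4112584 - (380 + 3*(-1430))/(2*(-34/7)) = -4112584 - (-7)*(380 - 4290)/(2*34) = -4112584 - (-7)*(-3910)/(2*34) = -4112584 - 1*805/2 = -4112584 - 805/2 = -8225973/2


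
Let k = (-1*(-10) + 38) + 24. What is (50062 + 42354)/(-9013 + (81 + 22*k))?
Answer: -23104/1837 ≈ -12.577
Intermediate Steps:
k = 72 (k = (10 + 38) + 24 = 48 + 24 = 72)
(50062 + 42354)/(-9013 + (81 + 22*k)) = (50062 + 42354)/(-9013 + (81 + 22*72)) = 92416/(-9013 + (81 + 1584)) = 92416/(-9013 + 1665) = 92416/(-7348) = 92416*(-1/7348) = -23104/1837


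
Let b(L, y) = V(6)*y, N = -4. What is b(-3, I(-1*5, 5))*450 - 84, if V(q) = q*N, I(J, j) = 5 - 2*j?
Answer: 53916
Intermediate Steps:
V(q) = -4*q (V(q) = q*(-4) = -4*q)
b(L, y) = -24*y (b(L, y) = (-4*6)*y = -24*y)
b(-3, I(-1*5, 5))*450 - 84 = -24*(5 - 2*5)*450 - 84 = -24*(5 - 10)*450 - 84 = -24*(-5)*450 - 84 = 120*450 - 84 = 54000 - 84 = 53916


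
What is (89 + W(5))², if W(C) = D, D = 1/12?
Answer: 1142761/144 ≈ 7935.8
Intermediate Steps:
D = 1/12 ≈ 0.083333
W(C) = 1/12
(89 + W(5))² = (89 + 1/12)² = (1069/12)² = 1142761/144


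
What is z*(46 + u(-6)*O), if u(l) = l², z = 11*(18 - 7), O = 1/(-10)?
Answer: 25652/5 ≈ 5130.4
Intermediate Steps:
O = -⅒ ≈ -0.10000
z = 121 (z = 11*11 = 121)
z*(46 + u(-6)*O) = 121*(46 + (-6)²*(-⅒)) = 121*(46 + 36*(-⅒)) = 121*(46 - 18/5) = 121*(212/5) = 25652/5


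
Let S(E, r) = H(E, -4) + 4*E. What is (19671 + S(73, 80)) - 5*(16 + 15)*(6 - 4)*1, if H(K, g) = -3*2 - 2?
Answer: 19645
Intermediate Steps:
H(K, g) = -8 (H(K, g) = -6 - 2 = -8)
S(E, r) = -8 + 4*E
(19671 + S(73, 80)) - 5*(16 + 15)*(6 - 4)*1 = (19671 + (-8 + 4*73)) - 5*(16 + 15)*(6 - 4)*1 = (19671 + (-8 + 292)) - 155*2*1 = (19671 + 284) - 5*62*1 = 19955 - 310*1 = 19955 - 310 = 19645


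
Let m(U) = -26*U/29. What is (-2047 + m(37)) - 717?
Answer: -81118/29 ≈ -2797.2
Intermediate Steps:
m(U) = -26*U/29 (m(U) = -26*U*(1/29) = -26*U/29)
(-2047 + m(37)) - 717 = (-2047 - 26/29*37) - 717 = (-2047 - 962/29) - 717 = -60325/29 - 717 = -81118/29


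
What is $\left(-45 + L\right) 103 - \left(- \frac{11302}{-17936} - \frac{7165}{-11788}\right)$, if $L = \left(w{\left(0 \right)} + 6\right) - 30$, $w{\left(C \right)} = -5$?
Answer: $- \frac{201472238339}{26428696} \approx -7623.2$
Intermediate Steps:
$L = -29$ ($L = \left(-5 + 6\right) - 30 = 1 - 30 = -29$)
$\left(-45 + L\right) 103 - \left(- \frac{11302}{-17936} - \frac{7165}{-11788}\right) = \left(-45 - 29\right) 103 - \left(- \frac{11302}{-17936} - \frac{7165}{-11788}\right) = \left(-74\right) 103 - \left(\left(-11302\right) \left(- \frac{1}{17936}\right) - - \frac{7165}{11788}\right) = -7622 - \left(\frac{5651}{8968} + \frac{7165}{11788}\right) = -7622 - \frac{32717427}{26428696} = - \frac{201472238339}{26428696}$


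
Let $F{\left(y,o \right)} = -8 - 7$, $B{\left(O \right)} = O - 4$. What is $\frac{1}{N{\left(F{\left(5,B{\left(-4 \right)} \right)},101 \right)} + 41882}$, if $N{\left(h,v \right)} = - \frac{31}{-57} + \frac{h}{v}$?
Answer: $\frac{5757}{241116950} \approx 2.3876 \cdot 10^{-5}$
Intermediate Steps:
$B{\left(O \right)} = -4 + O$ ($B{\left(O \right)} = O - 4 = -4 + O$)
$F{\left(y,o \right)} = -15$ ($F{\left(y,o \right)} = -8 - 7 = -15$)
$N{\left(h,v \right)} = \frac{31}{57} + \frac{h}{v}$ ($N{\left(h,v \right)} = \left(-31\right) \left(- \frac{1}{57}\right) + \frac{h}{v} = \frac{31}{57} + \frac{h}{v}$)
$\frac{1}{N{\left(F{\left(5,B{\left(-4 \right)} \right)},101 \right)} + 41882} = \frac{1}{\left(\frac{31}{57} - \frac{15}{101}\right) + 41882} = \frac{1}{\frac{2276}{5757} + 41882} = \frac{1}{\frac{241116950}{5757}} = \frac{5757}{241116950}$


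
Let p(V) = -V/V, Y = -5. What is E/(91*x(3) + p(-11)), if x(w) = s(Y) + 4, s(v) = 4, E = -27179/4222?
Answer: -27179/3069394 ≈ -0.0088548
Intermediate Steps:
E = -27179/4222 (E = -27179*1/4222 = -27179/4222 ≈ -6.4375)
x(w) = 8 (x(w) = 4 + 4 = 8)
p(V) = -1 (p(V) = -1*1 = -1)
E/(91*x(3) + p(-11)) = -27179/(4222*(91*8 - 1)) = -27179/(4222*(728 - 1)) = -27179/4222/727 = -27179/4222*1/727 = -27179/3069394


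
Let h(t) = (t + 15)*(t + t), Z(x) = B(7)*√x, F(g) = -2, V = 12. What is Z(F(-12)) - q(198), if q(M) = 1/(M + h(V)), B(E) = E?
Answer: -1/846 + 7*I*√2 ≈ -0.001182 + 9.8995*I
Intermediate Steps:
Z(x) = 7*√x
h(t) = 2*t*(15 + t) (h(t) = (15 + t)*(2*t) = 2*t*(15 + t))
q(M) = 1/(648 + M) (q(M) = 1/(M + 2*12*(15 + 12)) = 1/(M + 2*12*27) = 1/(M + 648) = 1/(648 + M))
Z(F(-12)) - q(198) = 7*√(-2) - 1/(648 + 198) = 7*(I*√2) - 1/846 = 7*I*√2 - 1*1/846 = 7*I*√2 - 1/846 = -1/846 + 7*I*√2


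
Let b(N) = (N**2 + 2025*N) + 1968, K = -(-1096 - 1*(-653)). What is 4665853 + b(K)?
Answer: 5761145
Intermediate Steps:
K = 443 (K = -(-1096 + 653) = -1*(-443) = 443)
b(N) = 1968 + N**2 + 2025*N
4665853 + b(K) = 4665853 + (1968 + 443**2 + 2025*443) = 4665853 + (1968 + 196249 + 897075) = 4665853 + 1095292 = 5761145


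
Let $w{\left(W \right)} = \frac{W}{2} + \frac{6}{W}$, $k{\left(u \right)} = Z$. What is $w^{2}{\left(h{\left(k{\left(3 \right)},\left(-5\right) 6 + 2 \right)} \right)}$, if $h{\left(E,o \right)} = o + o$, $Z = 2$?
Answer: $\frac{619369}{784} \approx 790.01$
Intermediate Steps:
$k{\left(u \right)} = 2$
$h{\left(E,o \right)} = 2 o$
$w{\left(W \right)} = \frac{W}{2} + \frac{6}{W}$ ($w{\left(W \right)} = W \frac{1}{2} + \frac{6}{W} = \frac{W}{2} + \frac{6}{W}$)
$w^{2}{\left(h{\left(k{\left(3 \right)},\left(-5\right) 6 + 2 \right)} \right)} = \left(\frac{2 \left(\left(-5\right) 6 + 2\right)}{2} + \frac{6}{2 \left(\left(-5\right) 6 + 2\right)}\right)^{2} = \left(\frac{2 \left(-30 + 2\right)}{2} + \frac{6}{2 \left(-30 + 2\right)}\right)^{2} = \left(\frac{2 \left(-28\right)}{2} + \frac{6}{2 \left(-28\right)}\right)^{2} = \left(\frac{1}{2} \left(-56\right) + \frac{6}{-56}\right)^{2} = \left(-28 + 6 \left(- \frac{1}{56}\right)\right)^{2} = \left(-28 - \frac{3}{28}\right)^{2} = \left(- \frac{787}{28}\right)^{2} = \frac{619369}{784}$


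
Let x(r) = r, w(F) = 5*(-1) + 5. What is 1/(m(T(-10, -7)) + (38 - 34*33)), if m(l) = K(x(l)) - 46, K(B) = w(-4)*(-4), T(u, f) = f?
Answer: -1/1130 ≈ -0.00088496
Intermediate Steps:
w(F) = 0 (w(F) = -5 + 5 = 0)
K(B) = 0 (K(B) = 0*(-4) = 0)
m(l) = -46 (m(l) = 0 - 46 = -46)
1/(m(T(-10, -7)) + (38 - 34*33)) = 1/(-46 + (38 - 34*33)) = 1/(-46 + (38 - 1122)) = 1/(-46 - 1084) = 1/(-1130) = -1/1130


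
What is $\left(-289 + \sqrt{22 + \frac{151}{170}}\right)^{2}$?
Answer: $\frac{\left(49130 - \sqrt{661470}\right)^{2}}{28900} \approx 80779.0$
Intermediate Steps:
$\left(-289 + \sqrt{22 + \frac{151}{170}}\right)^{2} = \left(-289 + \sqrt{\frac{3891}{170}}\right)^{2} = \left(-289 + \frac{\sqrt{661470}}{170}\right)^{2}$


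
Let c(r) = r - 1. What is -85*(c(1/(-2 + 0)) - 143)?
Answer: 24565/2 ≈ 12283.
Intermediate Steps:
c(r) = -1 + r
-85*(c(1/(-2 + 0)) - 143) = -85*((-1 + 1/(-2 + 0)) - 143) = -85*((-1 + 1/(-2)) - 143) = -85*((-1 - ½) - 143) = -85*(-3/2 - 143) = -85*(-289/2) = 24565/2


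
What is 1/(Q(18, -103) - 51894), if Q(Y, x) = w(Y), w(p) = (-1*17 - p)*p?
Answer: -1/52524 ≈ -1.9039e-5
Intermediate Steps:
w(p) = p*(-17 - p) (w(p) = (-17 - p)*p = p*(-17 - p))
Q(Y, x) = -Y*(17 + Y)
1/(Q(18, -103) - 51894) = 1/(-1*18*(17 + 18) - 51894) = 1/(-1*18*35 - 51894) = 1/(-630 - 51894) = 1/(-52524) = -1/52524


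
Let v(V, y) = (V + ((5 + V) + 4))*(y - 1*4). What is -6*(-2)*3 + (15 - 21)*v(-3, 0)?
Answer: 108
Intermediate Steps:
v(V, y) = (-4 + y)*(9 + 2*V) (v(V, y) = (V + (9 + V))*(y - 4) = (9 + 2*V)*(-4 + y) = (-4 + y)*(9 + 2*V))
-6*(-2)*3 + (15 - 21)*v(-3, 0) = -6*(-2)*3 + (15 - 21)*(-36 - 8*(-3) + 9*0 + 2*(-3)*0) = 12*3 - 6*(-36 + 24 + 0 + 0) = 36 - 6*(-12) = 36 + 72 = 108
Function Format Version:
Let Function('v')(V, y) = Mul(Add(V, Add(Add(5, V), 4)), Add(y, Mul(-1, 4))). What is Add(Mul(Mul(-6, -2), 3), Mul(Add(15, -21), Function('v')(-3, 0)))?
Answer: 108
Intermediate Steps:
Function('v')(V, y) = Mul(Add(-4, y), Add(9, Mul(2, V))) (Function('v')(V, y) = Mul(Add(V, Add(9, V)), Add(y, -4)) = Mul(Add(9, Mul(2, V)), Add(-4, y)) = Mul(Add(-4, y), Add(9, Mul(2, V))))
Add(Mul(Mul(-6, -2), 3), Mul(Add(15, -21), Function('v')(-3, 0))) = Add(Mul(Mul(-6, -2), 3), Mul(Add(15, -21), Add(-36, Mul(-8, -3), Mul(9, 0), Mul(2, -3, 0)))) = Add(Mul(12, 3), Mul(-6, Add(-36, 24, 0, 0))) = Add(36, Mul(-6, -12)) = Add(36, 72) = 108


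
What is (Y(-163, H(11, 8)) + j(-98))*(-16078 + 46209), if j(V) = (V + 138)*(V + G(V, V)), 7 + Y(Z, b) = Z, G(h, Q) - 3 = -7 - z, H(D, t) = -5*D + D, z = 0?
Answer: -128056750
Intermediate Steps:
H(D, t) = -4*D
G(h, Q) = -4 (G(h, Q) = 3 + (-7 - 1*0) = 3 + (-7 + 0) = 3 - 7 = -4)
Y(Z, b) = -7 + Z
j(V) = (-4 + V)*(138 + V) (j(V) = (V + 138)*(V - 4) = (138 + V)*(-4 + V) = (-4 + V)*(138 + V))
(Y(-163, H(11, 8)) + j(-98))*(-16078 + 46209) = ((-7 - 163) + (-552 + (-98)**2 + 134*(-98)))*(-16078 + 46209) = (-170 + (-552 + 9604 - 13132))*30131 = (-170 - 4080)*30131 = -4250*30131 = -128056750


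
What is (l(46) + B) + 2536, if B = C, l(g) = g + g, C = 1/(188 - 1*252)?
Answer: 168191/64 ≈ 2628.0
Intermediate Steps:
C = -1/64 (C = 1/(188 - 252) = 1/(-64) = -1/64 ≈ -0.015625)
l(g) = 2*g
B = -1/64 ≈ -0.015625
(l(46) + B) + 2536 = (2*46 - 1/64) + 2536 = (92 - 1/64) + 2536 = 5887/64 + 2536 = 168191/64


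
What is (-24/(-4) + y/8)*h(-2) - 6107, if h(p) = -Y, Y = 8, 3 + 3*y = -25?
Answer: -18437/3 ≈ -6145.7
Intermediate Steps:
y = -28/3 (y = -1 + (⅓)*(-25) = -1 - 25/3 = -28/3 ≈ -9.3333)
h(p) = -8 (h(p) = -1*8 = -8)
(-24/(-4) + y/8)*h(-2) - 6107 = (-24/(-4) - 28/3/8)*(-8) - 6107 = (-24*(-¼) - 28/3*⅛)*(-8) - 6107 = (6 - 7/6)*(-8) - 6107 = (29/6)*(-8) - 6107 = -116/3 - 6107 = -18437/3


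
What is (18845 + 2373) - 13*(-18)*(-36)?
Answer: 12794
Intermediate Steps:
(18845 + 2373) - 13*(-18)*(-36) = 21218 + 234*(-36) = 21218 - 8424 = 12794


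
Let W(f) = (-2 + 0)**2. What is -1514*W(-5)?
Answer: -6056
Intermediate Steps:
W(f) = 4 (W(f) = (-2)**2 = 4)
-1514*W(-5) = -1514*4 = -6056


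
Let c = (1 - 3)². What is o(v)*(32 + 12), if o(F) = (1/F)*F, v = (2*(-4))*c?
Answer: 44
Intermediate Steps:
c = 4 (c = (-2)² = 4)
v = -32 (v = (2*(-4))*4 = -8*4 = -32)
o(F) = 1 (o(F) = F/F = 1)
o(v)*(32 + 12) = 1*(32 + 12) = 1*44 = 44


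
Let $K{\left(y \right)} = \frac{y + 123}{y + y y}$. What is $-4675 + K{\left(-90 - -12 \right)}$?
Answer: $- \frac{9359335}{2002} \approx -4675.0$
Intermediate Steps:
$K{\left(y \right)} = \frac{123 + y}{y + y^{2}}$
$-4675 + K{\left(-90 - -12 \right)} = -4675 + \frac{123 - 78}{\left(-90 - -12\right) \left(1 - 78\right)} = -4675 + \frac{123 + \left(-90 + 12\right)}{\left(-90 + 12\right) \left(1 + \left(-90 + 12\right)\right)} = -4675 + \frac{123 - 78}{\left(-78\right) \left(1 - 78\right)} = -4675 - \frac{1}{78} \frac{1}{-77} \cdot 45 = -4675 - \left(- \frac{1}{6006}\right) 45 = -4675 + \frac{15}{2002} = - \frac{9359335}{2002}$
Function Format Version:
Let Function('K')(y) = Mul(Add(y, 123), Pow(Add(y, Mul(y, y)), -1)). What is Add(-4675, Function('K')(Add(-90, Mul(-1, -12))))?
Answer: Rational(-9359335, 2002) ≈ -4675.0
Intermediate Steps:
Function('K')(y) = Mul(Pow(Add(y, Pow(y, 2)), -1), Add(123, y)) (Function('K')(y) = Mul(Add(123, y), Pow(Add(y, Pow(y, 2)), -1)) = Mul(Pow(Add(y, Pow(y, 2)), -1), Add(123, y)))
Add(-4675, Function('K')(Add(-90, Mul(-1, -12)))) = Add(-4675, Mul(Pow(Add(-90, Mul(-1, -12)), -1), Pow(Add(1, Add(-90, Mul(-1, -12))), -1), Add(123, Add(-90, Mul(-1, -12))))) = Add(-4675, Mul(Pow(Add(-90, 12), -1), Pow(Add(1, Add(-90, 12)), -1), Add(123, Add(-90, 12)))) = Add(-4675, Mul(Pow(-78, -1), Pow(Add(1, -78), -1), Add(123, -78))) = Add(-4675, Mul(Rational(-1, 78), Pow(-77, -1), 45)) = Add(-4675, Mul(Rational(-1, 78), Rational(-1, 77), 45)) = Add(-4675, Rational(15, 2002)) = Rational(-9359335, 2002)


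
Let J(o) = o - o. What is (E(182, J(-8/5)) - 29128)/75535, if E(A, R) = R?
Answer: -29128/75535 ≈ -0.38562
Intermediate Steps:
J(o) = 0
(E(182, J(-8/5)) - 29128)/75535 = (0 - 29128)/75535 = -29128*1/75535 = -29128/75535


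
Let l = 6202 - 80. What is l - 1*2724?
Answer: 3398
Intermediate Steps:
l = 6122
l - 1*2724 = 6122 - 1*2724 = 6122 - 2724 = 3398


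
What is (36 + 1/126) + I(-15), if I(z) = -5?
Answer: 3907/126 ≈ 31.008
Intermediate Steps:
(36 + 1/126) + I(-15) = (36 + 1/126) - 5 = 4537/126 - 5 = 3907/126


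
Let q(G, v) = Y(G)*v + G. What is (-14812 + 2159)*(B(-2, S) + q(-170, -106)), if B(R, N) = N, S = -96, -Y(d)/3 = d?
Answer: 687386878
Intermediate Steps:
Y(d) = -3*d
q(G, v) = G - 3*G*v (q(G, v) = (-3*G)*v + G = -3*G*v + G = G - 3*G*v)
(-14812 + 2159)*(B(-2, S) + q(-170, -106)) = (-14812 + 2159)*(-96 - 170*(1 - 3*(-106))) = -12653*(-96 - 170*(1 + 318)) = -12653*(-96 - 170*319) = -12653*(-96 - 54230) = -12653*(-54326) = 687386878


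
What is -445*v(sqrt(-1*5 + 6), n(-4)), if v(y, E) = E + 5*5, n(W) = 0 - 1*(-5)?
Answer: -13350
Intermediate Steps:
n(W) = 5 (n(W) = 0 + 5 = 5)
v(y, E) = 25 + E (v(y, E) = E + 25 = 25 + E)
-445*v(sqrt(-1*5 + 6), n(-4)) = -445*(25 + 5) = -445*30 = -13350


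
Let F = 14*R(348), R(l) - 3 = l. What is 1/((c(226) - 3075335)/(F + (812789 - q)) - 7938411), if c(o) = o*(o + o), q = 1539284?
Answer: -240527/1909401191536 ≈ -1.2597e-7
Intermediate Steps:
R(l) = 3 + l
c(o) = 2*o**2 (c(o) = o*(2*o) = 2*o**2)
F = 4914 (F = 14*(3 + 348) = 14*351 = 4914)
1/((c(226) - 3075335)/(F + (812789 - q)) - 7938411) = 1/((2*226**2 - 3075335)/(4914 + (812789 - 1*1539284)) - 7938411) = 1/((2*51076 - 3075335)/(4914 + (812789 - 1539284)) - 7938411) = 1/((102152 - 3075335)/(4914 - 726495) - 7938411) = 1/(-2973183/(-721581) - 7938411) = 1/(-2973183*(-1/721581) - 7938411) = 1/(991061/240527 - 7938411) = 1/(-1909401191536/240527) = -240527/1909401191536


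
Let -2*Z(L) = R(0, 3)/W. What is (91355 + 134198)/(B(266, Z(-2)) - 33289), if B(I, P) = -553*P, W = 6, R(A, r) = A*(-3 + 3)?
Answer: -225553/33289 ≈ -6.7756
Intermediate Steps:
R(A, r) = 0 (R(A, r) = A*0 = 0)
Z(L) = 0 (Z(L) = -0/6 = -½*0 = 0)
(91355 + 134198)/(B(266, Z(-2)) - 33289) = (91355 + 134198)/(-553*0 - 33289) = 225553/(0 - 33289) = 225553/(-33289) = 225553*(-1/33289) = -225553/33289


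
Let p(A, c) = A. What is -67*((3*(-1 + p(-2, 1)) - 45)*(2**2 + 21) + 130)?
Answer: 81740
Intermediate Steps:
-67*((3*(-1 + p(-2, 1)) - 45)*(2**2 + 21) + 130) = -67*((3*(-1 - 2) - 45)*(2**2 + 21) + 130) = -67*((3*(-3) - 45)*(4 + 21) + 130) = -67*((-9 - 45)*25 + 130) = -67*(-54*25 + 130) = -67*(-1350 + 130) = -67*(-1220) = 81740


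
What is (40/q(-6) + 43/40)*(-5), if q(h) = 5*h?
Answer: 31/24 ≈ 1.2917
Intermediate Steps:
(40/q(-6) + 43/40)*(-5) = (40/((5*(-6))) + 43/40)*(-5) = (40/(-30) + 43*(1/40))*(-5) = (40*(-1/30) + 43/40)*(-5) = (-4/3 + 43/40)*(-5) = -31/120*(-5) = 31/24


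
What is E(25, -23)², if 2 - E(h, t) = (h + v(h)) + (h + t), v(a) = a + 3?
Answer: 2809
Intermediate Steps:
v(a) = 3 + a
E(h, t) = -1 - t - 3*h (E(h, t) = 2 - ((h + (3 + h)) + (h + t)) = 2 - ((3 + 2*h) + (h + t)) = 2 - (3 + t + 3*h) = 2 + (-3 - t - 3*h) = -1 - t - 3*h)
E(25, -23)² = (-1 - 1*(-23) - 3*25)² = (-1 + 23 - 75)² = (-53)² = 2809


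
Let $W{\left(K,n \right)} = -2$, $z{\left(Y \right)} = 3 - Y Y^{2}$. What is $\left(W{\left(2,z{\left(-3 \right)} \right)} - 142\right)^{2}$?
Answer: $20736$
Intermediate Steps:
$z{\left(Y \right)} = 3 - Y^{3}$
$\left(W{\left(2,z{\left(-3 \right)} \right)} - 142\right)^{2} = \left(-2 - 142\right)^{2} = \left(-144\right)^{2} = 20736$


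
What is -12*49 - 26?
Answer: -614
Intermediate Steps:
-12*49 - 26 = -588 - 26 = -614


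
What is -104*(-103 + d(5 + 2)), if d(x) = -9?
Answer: 11648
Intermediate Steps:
-104*(-103 + d(5 + 2)) = -104*(-103 - 9) = -104*(-112) = 11648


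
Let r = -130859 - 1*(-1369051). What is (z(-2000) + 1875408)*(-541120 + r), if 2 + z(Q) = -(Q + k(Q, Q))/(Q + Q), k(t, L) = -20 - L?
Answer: 32682325193666/25 ≈ 1.3073e+12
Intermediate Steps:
z(Q) = -2 + 10/Q (z(Q) = -2 - (Q + (-20 - Q))/(Q + Q) = -2 - (-20)/(2*Q) = -2 - (-20)*1/(2*Q) = -2 - (-10)/Q = -2 + 10/Q)
r = 1238192 (r = -130859 + 1369051 = 1238192)
(z(-2000) + 1875408)*(-541120 + r) = ((-2 + 10/(-2000)) + 1875408)*(-541120 + 1238192) = ((-2 + 10*(-1/2000)) + 1875408)*697072 = ((-2 - 1/200) + 1875408)*697072 = (-401/200 + 1875408)*697072 = (375081199/200)*697072 = 32682325193666/25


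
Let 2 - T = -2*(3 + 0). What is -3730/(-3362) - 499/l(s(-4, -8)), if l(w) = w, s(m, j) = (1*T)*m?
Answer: 898499/53792 ≈ 16.703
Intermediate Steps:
T = 8 (T = 2 - (-2)*(3 + 0) = 2 - (-2)*3 = 2 - 1*(-6) = 2 + 6 = 8)
s(m, j) = 8*m (s(m, j) = (1*8)*m = 8*m)
-3730/(-3362) - 499/l(s(-4, -8)) = -3730/(-3362) - 499/(8*(-4)) = -3730*(-1/3362) - 499/(-32) = 1865/1681 - 499*(-1/32) = 1865/1681 + 499/32 = 898499/53792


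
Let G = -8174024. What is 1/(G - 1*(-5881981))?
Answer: -1/2292043 ≈ -4.3629e-7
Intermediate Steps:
1/(G - 1*(-5881981)) = 1/(-8174024 - 1*(-5881981)) = 1/(-8174024 + 5881981) = 1/(-2292043) = -1/2292043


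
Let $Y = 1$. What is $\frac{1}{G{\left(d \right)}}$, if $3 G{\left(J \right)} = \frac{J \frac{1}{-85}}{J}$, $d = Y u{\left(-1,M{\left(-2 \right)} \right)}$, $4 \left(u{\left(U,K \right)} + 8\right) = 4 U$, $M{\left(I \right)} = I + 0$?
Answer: $-255$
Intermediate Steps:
$M{\left(I \right)} = I$
$u{\left(U,K \right)} = -8 + U$ ($u{\left(U,K \right)} = -8 + \frac{4 U}{4} = -8 + U$)
$d = -9$ ($d = 1 \left(-8 - 1\right) = 1 \left(-9\right) = -9$)
$G{\left(J \right)} = - \frac{1}{255}$ ($G{\left(J \right)} = \frac{\frac{J}{-85} \frac{1}{J}}{3} = \frac{J \left(- \frac{1}{85}\right) \frac{1}{J}}{3} = \frac{- \frac{J}{85} \frac{1}{J}}{3} = \frac{1}{3} \left(- \frac{1}{85}\right) = - \frac{1}{255}$)
$\frac{1}{G{\left(d \right)}} = \frac{1}{- \frac{1}{255}} = -255$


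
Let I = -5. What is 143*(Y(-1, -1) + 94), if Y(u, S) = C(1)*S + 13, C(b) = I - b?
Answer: 16159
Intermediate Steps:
C(b) = -5 - b
Y(u, S) = 13 - 6*S (Y(u, S) = (-5 - 1*1)*S + 13 = (-5 - 1)*S + 13 = -6*S + 13 = 13 - 6*S)
143*(Y(-1, -1) + 94) = 143*((13 - 6*(-1)) + 94) = 143*((13 + 6) + 94) = 143*(19 + 94) = 143*113 = 16159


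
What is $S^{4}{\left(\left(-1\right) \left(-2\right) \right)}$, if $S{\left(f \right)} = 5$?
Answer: $625$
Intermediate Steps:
$S^{4}{\left(\left(-1\right) \left(-2\right) \right)} = 5^{4} = 625$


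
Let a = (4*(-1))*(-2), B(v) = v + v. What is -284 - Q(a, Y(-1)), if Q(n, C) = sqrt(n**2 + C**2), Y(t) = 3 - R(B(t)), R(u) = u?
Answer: -284 - sqrt(89) ≈ -293.43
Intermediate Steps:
B(v) = 2*v
a = 8 (a = -4*(-2) = 8)
Y(t) = 3 - 2*t
Q(n, C) = sqrt(C**2 + n**2)
-284 - Q(a, Y(-1)) = -284 - sqrt((3 - 2*(-1))**2 + 8**2) = -284 - sqrt((3 + 2)**2 + 64) = -284 - sqrt(5**2 + 64) = -284 - sqrt(25 + 64) = -284 - sqrt(89)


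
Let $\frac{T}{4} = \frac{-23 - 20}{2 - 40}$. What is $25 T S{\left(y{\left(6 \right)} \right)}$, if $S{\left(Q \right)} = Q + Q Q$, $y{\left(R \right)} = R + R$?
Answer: $\frac{335400}{19} \approx 17653.0$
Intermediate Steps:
$y{\left(R \right)} = 2 R$
$S{\left(Q \right)} = Q + Q^{2}$
$T = \frac{86}{19}$ ($T = 4 \frac{-23 - 20}{2 - 40} = 4 \left(- \frac{43}{-38}\right) = 4 \left(\left(-43\right) \left(- \frac{1}{38}\right)\right) = 4 \cdot \frac{43}{38} = \frac{86}{19} \approx 4.5263$)
$25 T S{\left(y{\left(6 \right)} \right)} = 25 \cdot \frac{86}{19} \cdot 2 \cdot 6 \left(1 + 2 \cdot 6\right) = \frac{2150 \cdot 12 \left(1 + 12\right)}{19} = \frac{2150 \cdot 12 \cdot 13}{19} = \frac{2150}{19} \cdot 156 = \frac{335400}{19}$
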